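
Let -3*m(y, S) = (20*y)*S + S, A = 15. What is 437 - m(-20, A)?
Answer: -1558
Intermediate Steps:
m(y, S) = -S/3 - 20*S*y/3 (m(y, S) = -((20*y)*S + S)/3 = -(20*S*y + S)/3 = -(S + 20*S*y)/3 = -S/3 - 20*S*y/3)
437 - m(-20, A) = 437 - (-1)*15*(1 + 20*(-20))/3 = 437 - (-1)*15*(1 - 400)/3 = 437 - (-1)*15*(-399)/3 = 437 - 1*1995 = 437 - 1995 = -1558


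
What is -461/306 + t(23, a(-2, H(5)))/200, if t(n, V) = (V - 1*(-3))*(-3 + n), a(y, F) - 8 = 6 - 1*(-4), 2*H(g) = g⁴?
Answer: 454/765 ≈ 0.59346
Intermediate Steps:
H(g) = g⁴/2
a(y, F) = 18 (a(y, F) = 8 + (6 - 1*(-4)) = 8 + (6 + 4) = 8 + 10 = 18)
t(n, V) = (-3 + n)*(3 + V) (t(n, V) = (V + 3)*(-3 + n) = (3 + V)*(-3 + n) = (-3 + n)*(3 + V))
-461/306 + t(23, a(-2, H(5)))/200 = -461/306 + (-9 - 3*18 + 3*23 + 18*23)/200 = -461*1/306 + (-9 - 54 + 69 + 414)*(1/200) = -461/306 + 420*(1/200) = -461/306 + 21/10 = 454/765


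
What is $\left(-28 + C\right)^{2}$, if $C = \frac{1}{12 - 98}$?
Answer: $\frac{5803281}{7396} \approx 784.65$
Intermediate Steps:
$C = - \frac{1}{86}$ ($C = \frac{1}{-86} = - \frac{1}{86} \approx -0.011628$)
$\left(-28 + C\right)^{2} = \left(-28 - \frac{1}{86}\right)^{2} = \left(- \frac{2409}{86}\right)^{2} = \frac{5803281}{7396}$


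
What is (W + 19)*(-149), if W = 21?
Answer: -5960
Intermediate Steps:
(W + 19)*(-149) = (21 + 19)*(-149) = 40*(-149) = -5960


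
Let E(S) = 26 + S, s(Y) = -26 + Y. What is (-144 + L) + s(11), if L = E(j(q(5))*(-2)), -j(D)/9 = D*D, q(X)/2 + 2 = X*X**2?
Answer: 1089155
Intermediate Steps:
q(X) = -4 + 2*X**3 (q(X) = -4 + 2*(X*X**2) = -4 + 2*X**3)
j(D) = -9*D**2 (j(D) = -9*D*D = -9*D**2)
L = 1089314 (L = 26 - 9*(-4 + 2*5**3)**2*(-2) = 26 - 9*(-4 + 2*125)**2*(-2) = 26 - 9*(-4 + 250)**2*(-2) = 26 - 9*246**2*(-2) = 26 - 9*60516*(-2) = 26 - 544644*(-2) = 26 + 1089288 = 1089314)
(-144 + L) + s(11) = (-144 + 1089314) + (-26 + 11) = 1089170 - 15 = 1089155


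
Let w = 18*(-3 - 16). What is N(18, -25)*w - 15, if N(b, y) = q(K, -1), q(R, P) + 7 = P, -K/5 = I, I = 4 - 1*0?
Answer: 2721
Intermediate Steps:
I = 4 (I = 4 + 0 = 4)
K = -20 (K = -5*4 = -20)
q(R, P) = -7 + P
N(b, y) = -8 (N(b, y) = -7 - 1 = -8)
w = -342 (w = 18*(-19) = -342)
N(18, -25)*w - 15 = -8*(-342) - 15 = 2736 - 15 = 2721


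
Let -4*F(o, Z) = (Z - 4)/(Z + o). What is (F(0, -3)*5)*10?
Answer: -175/6 ≈ -29.167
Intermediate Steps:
F(o, Z) = -(-4 + Z)/(4*(Z + o)) (F(o, Z) = -(Z - 4)/(4*(Z + o)) = -(-4 + Z)/(4*(Z + o)))
(F(0, -3)*5)*10 = (((1 - ¼*(-3))/(-3 + 0))*5)*10 = (((1 + ¾)/(-3))*5)*10 = (-⅓*7/4*5)*10 = -7/12*5*10 = -35/12*10 = -175/6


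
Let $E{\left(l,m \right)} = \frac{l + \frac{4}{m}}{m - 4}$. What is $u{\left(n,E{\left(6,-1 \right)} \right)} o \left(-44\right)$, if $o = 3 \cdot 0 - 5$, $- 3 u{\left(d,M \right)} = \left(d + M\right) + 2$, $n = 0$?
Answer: $- \frac{352}{3} \approx -117.33$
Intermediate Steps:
$E{\left(l,m \right)} = \frac{l + \frac{4}{m}}{-4 + m}$
$u{\left(d,M \right)} = - \frac{2}{3} - \frac{M}{3} - \frac{d}{3}$ ($u{\left(d,M \right)} = - \frac{\left(d + M\right) + 2}{3} = - \frac{\left(M + d\right) + 2}{3} = - \frac{2 + M + d}{3} = - \frac{2}{3} - \frac{M}{3} - \frac{d}{3}$)
$o = -5$ ($o = 0 - 5 = -5$)
$u{\left(n,E{\left(6,-1 \right)} \right)} o \left(-44\right) = \left(- \frac{2}{3} - \frac{\frac{1}{-1} \frac{1}{-4 - 1} \left(4 + 6 \left(-1\right)\right)}{3} - 0\right) \left(-5\right) \left(-44\right) = \left(- \frac{2}{3} - \frac{\left(-1\right) \frac{1}{-5} \left(4 - 6\right)}{3} + 0\right) \left(-5\right) \left(-44\right) = \left(- \frac{2}{3} - \frac{\left(-1\right) \left(- \frac{1}{5}\right) \left(-2\right)}{3} + 0\right) \left(-5\right) \left(-44\right) = \left(- \frac{2}{3} - - \frac{2}{15} + 0\right) \left(-5\right) \left(-44\right) = \left(- \frac{2}{3} + \frac{2}{15} + 0\right) \left(-5\right) \left(-44\right) = \left(- \frac{8}{15}\right) \left(-5\right) \left(-44\right) = \frac{8}{3} \left(-44\right) = - \frac{352}{3}$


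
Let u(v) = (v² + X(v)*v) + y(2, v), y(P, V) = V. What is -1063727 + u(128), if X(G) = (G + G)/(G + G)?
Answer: -1047087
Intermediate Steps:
X(G) = 1 (X(G) = (2*G)/((2*G)) = (2*G)*(1/(2*G)) = 1)
u(v) = v² + 2*v (u(v) = (v² + 1*v) + v = (v² + v) + v = (v + v²) + v = v² + 2*v)
-1063727 + u(128) = -1063727 + 128*(2 + 128) = -1063727 + 128*130 = -1063727 + 16640 = -1047087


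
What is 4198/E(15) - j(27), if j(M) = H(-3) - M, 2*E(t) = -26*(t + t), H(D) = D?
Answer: 3751/195 ≈ 19.236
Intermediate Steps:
E(t) = -26*t (E(t) = (-26*(t + t))/2 = (-52*t)/2 = -26*t)
j(M) = -3 - M
4198/E(15) - j(27) = 4198/((-26*15)) - (-3 - 1*27) = 4198/(-390) - (-3 - 27) = 4198*(-1/390) - 1*(-30) = -2099/195 + 30 = 3751/195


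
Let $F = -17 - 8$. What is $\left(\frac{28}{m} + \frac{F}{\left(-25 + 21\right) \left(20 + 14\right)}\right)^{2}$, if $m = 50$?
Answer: $\frac{6395841}{11560000} \approx 0.55327$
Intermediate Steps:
$F = -25$ ($F = -17 - 8 = -25$)
$\left(\frac{28}{m} + \frac{F}{\left(-25 + 21\right) \left(20 + 14\right)}\right)^{2} = \left(\frac{28}{50} - \frac{25}{\left(-25 + 21\right) \left(20 + 14\right)}\right)^{2} = \left(28 \cdot \frac{1}{50} - \frac{25}{\left(-4\right) 34}\right)^{2} = \left(\frac{14}{25} - \frac{25}{-136}\right)^{2} = \left(\frac{14}{25} - - \frac{25}{136}\right)^{2} = \left(\frac{14}{25} + \frac{25}{136}\right)^{2} = \left(\frac{2529}{3400}\right)^{2} = \frac{6395841}{11560000}$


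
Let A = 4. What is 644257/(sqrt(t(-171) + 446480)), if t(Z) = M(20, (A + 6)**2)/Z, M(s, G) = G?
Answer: 1932771*sqrt(362652905)/38173990 ≈ 964.18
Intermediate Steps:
t(Z) = 100/Z (t(Z) = (4 + 6)**2/Z = 10**2/Z = 100/Z)
644257/(sqrt(t(-171) + 446480)) = 644257/(sqrt(100/(-171) + 446480)) = 644257/(sqrt(100*(-1/171) + 446480)) = 644257/(sqrt(-100/171 + 446480)) = 644257/(sqrt(76347980/171)) = 644257/((2*sqrt(362652905)/57)) = 644257*(3*sqrt(362652905)/38173990) = 1932771*sqrt(362652905)/38173990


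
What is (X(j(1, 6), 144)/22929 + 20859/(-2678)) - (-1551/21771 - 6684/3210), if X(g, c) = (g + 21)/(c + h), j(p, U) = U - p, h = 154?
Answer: -66727772312420747/11840542630719270 ≈ -5.6355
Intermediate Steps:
X(g, c) = (21 + g)/(154 + c) (X(g, c) = (g + 21)/(c + 154) = (21 + g)/(154 + c))
(X(j(1, 6), 144)/22929 + 20859/(-2678)) - (-1551/21771 - 6684/3210) = (((21 + (6 - 1*1))/(154 + 144))/22929 + 20859/(-2678)) - (-1551/21771 - 6684/3210) = (((21 + (6 - 1))/298)*(1/22929) + 20859*(-1/2678)) - (-1551*1/21771 - 6684*1/3210) = (((21 + 5)/298)*(1/22929) - 20859/2678) - (-517/7257 - 1114/535) = (((1/298)*26)*(1/22929) - 20859/2678) - 1*(-8360893/3882495) = ((13/149)*(1/22929) - 20859/2678) + 8360893/3882495 = (13/3416421 - 20859/2678) + 8360893/3882495 = -71263090825/9149175438 + 8360893/3882495 = -66727772312420747/11840542630719270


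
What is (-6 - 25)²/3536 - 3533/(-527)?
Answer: 764655/109616 ≈ 6.9758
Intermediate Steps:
(-6 - 25)²/3536 - 3533/(-527) = (-31)²*(1/3536) - 3533*(-1/527) = 961*(1/3536) + 3533/527 = 961/3536 + 3533/527 = 764655/109616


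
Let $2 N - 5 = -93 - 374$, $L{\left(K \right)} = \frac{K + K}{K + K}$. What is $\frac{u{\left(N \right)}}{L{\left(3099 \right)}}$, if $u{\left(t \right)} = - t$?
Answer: $231$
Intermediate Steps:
$L{\left(K \right)} = 1$ ($L{\left(K \right)} = \frac{2 K}{2 K} = 2 K \frac{1}{2 K} = 1$)
$N = -231$ ($N = \frac{5}{2} + \frac{-93 - 374}{2} = \frac{5}{2} + \frac{1}{2} \left(-467\right) = \frac{5}{2} - \frac{467}{2} = -231$)
$\frac{u{\left(N \right)}}{L{\left(3099 \right)}} = \frac{\left(-1\right) \left(-231\right)}{1} = 231 \cdot 1 = 231$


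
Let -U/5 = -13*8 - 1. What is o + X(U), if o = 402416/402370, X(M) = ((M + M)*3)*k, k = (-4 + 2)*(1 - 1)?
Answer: 201208/201185 ≈ 1.0001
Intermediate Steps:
k = 0 (k = -2*0 = 0)
U = 525 (U = -5*(-13*8 - 1) = -5*(-104 - 1) = -5*(-105) = 525)
X(M) = 0 (X(M) = ((M + M)*3)*0 = ((2*M)*3)*0 = (6*M)*0 = 0)
o = 201208/201185 (o = 402416*(1/402370) = 201208/201185 ≈ 1.0001)
o + X(U) = 201208/201185 + 0 = 201208/201185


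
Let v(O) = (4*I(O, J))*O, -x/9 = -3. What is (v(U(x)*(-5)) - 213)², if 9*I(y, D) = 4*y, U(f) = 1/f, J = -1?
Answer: 1951868850649/43046721 ≈ 45343.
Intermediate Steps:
x = 27 (x = -9*(-3) = 27)
U(f) = 1/f
I(y, D) = 4*y/9 (I(y, D) = (4*y)/9 = 4*y/9)
v(O) = 16*O²/9 (v(O) = (4*(4*O/9))*O = (16*O/9)*O = 16*O²/9)
(v(U(x)*(-5)) - 213)² = (16*(-5/27)²/9 - 213)² = ((16/9)*(25/729) - 213)² = (400/6561 - 213)² = (-1397093/6561)² = 1951868850649/43046721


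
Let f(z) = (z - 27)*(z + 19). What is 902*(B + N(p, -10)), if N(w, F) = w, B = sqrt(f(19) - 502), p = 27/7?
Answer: 24354/7 + 902*I*sqrt(806) ≈ 3479.1 + 25608.0*I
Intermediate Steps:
p = 27/7 (p = 27*(1/7) = 27/7 ≈ 3.8571)
f(z) = (-27 + z)*(19 + z)
B = I*sqrt(806) (B = sqrt((-513 + 19**2 - 8*19) - 502) = sqrt((-513 + 361 - 152) - 502) = sqrt(-304 - 502) = sqrt(-806) = I*sqrt(806) ≈ 28.39*I)
902*(B + N(p, -10)) = 902*(I*sqrt(806) + 27/7) = 902*(27/7 + I*sqrt(806)) = 24354/7 + 902*I*sqrt(806)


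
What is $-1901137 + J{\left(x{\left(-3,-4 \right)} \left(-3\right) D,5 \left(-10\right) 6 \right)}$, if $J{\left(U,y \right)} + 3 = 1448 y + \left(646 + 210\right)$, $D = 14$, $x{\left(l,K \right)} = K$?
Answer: $-2334684$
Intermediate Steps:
$J{\left(U,y \right)} = 853 + 1448 y$ ($J{\left(U,y \right)} = -3 + \left(1448 y + \left(646 + 210\right)\right) = -3 + \left(1448 y + 856\right) = -3 + \left(856 + 1448 y\right) = 853 + 1448 y$)
$-1901137 + J{\left(x{\left(-3,-4 \right)} \left(-3\right) D,5 \left(-10\right) 6 \right)} = -1901137 + \left(853 + 1448 \cdot 5 \left(-10\right) 6\right) = -1901137 + \left(853 + 1448 \left(\left(-50\right) 6\right)\right) = -1901137 + \left(853 + 1448 \left(-300\right)\right) = -1901137 + \left(853 - 434400\right) = -1901137 - 433547 = -2334684$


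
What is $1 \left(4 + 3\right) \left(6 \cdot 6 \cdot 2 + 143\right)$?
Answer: $1505$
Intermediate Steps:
$1 \left(4 + 3\right) \left(6 \cdot 6 \cdot 2 + 143\right) = 1 \cdot 7 \left(36 \cdot 2 + 143\right) = 7 \left(72 + 143\right) = 7 \cdot 215 = 1505$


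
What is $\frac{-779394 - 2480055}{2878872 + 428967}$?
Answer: $- \frac{1086483}{1102613} \approx -0.98537$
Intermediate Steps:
$\frac{-779394 - 2480055}{2878872 + 428967} = - \frac{3259449}{3307839} = \left(-3259449\right) \frac{1}{3307839} = - \frac{1086483}{1102613}$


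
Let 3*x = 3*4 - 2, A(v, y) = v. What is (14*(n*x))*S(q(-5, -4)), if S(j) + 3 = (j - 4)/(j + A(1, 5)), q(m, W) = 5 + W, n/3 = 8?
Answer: -5040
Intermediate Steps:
n = 24 (n = 3*8 = 24)
x = 10/3 (x = (3*4 - 2)/3 = (12 - 2)/3 = (⅓)*10 = 10/3 ≈ 3.3333)
S(j) = -3 + (-4 + j)/(1 + j) (S(j) = -3 + (j - 4)/(j + 1) = -3 + (-4 + j)/(1 + j))
(14*(n*x))*S(q(-5, -4)) = (14*(24*(10/3)))*((-7 - 2*(5 - 4))/(1 + (5 - 4))) = (14*80)*((-7 - 2*1)/(1 + 1)) = 1120*((-7 - 2)/2) = 1120*((½)*(-9)) = 1120*(-9/2) = -5040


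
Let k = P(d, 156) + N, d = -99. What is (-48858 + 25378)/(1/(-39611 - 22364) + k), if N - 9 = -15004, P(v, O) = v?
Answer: 1455173000/935450651 ≈ 1.5556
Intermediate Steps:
N = -14995 (N = 9 - 15004 = -14995)
k = -15094 (k = -99 - 14995 = -15094)
(-48858 + 25378)/(1/(-39611 - 22364) + k) = (-48858 + 25378)/(1/(-39611 - 22364) - 15094) = -23480/(1/(-61975) - 15094) = -23480/(-1/61975 - 15094) = -23480/(-935450651/61975) = -23480*(-61975/935450651) = 1455173000/935450651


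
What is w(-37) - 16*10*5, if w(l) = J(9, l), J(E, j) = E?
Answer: -791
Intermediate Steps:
w(l) = 9
w(-37) - 16*10*5 = 9 - 16*10*5 = 9 - 160*5 = 9 - 800 = -791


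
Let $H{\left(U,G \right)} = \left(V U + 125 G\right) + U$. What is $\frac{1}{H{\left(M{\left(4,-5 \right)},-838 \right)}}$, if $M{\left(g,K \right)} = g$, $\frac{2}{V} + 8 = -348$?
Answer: $- \frac{89}{9322396} \approx -9.5469 \cdot 10^{-6}$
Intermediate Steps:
$V = - \frac{1}{178}$ ($V = \frac{2}{-8 - 348} = \frac{2}{-356} = 2 \left(- \frac{1}{356}\right) = - \frac{1}{178} \approx -0.005618$)
$H{\left(U,G \right)} = 125 G + \frac{177 U}{178}$ ($H{\left(U,G \right)} = \left(- \frac{U}{178} + 125 G\right) + U = \left(125 G - \frac{U}{178}\right) + U = 125 G + \frac{177 U}{178}$)
$\frac{1}{H{\left(M{\left(4,-5 \right)},-838 \right)}} = \frac{1}{125 \left(-838\right) + \frac{177}{178} \cdot 4} = \frac{1}{-104750 + \frac{354}{89}} = \frac{1}{- \frac{9322396}{89}} = - \frac{89}{9322396}$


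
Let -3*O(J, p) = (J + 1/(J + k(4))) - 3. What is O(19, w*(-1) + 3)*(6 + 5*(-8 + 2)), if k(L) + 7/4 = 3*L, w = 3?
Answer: 15008/117 ≈ 128.27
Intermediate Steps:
k(L) = -7/4 + 3*L
O(J, p) = 1 - J/3 - 1/(3*(41/4 + J)) (O(J, p) = -((J + 1/(J + (-7/4 + 3*4))) - 3)/3 = -((J + 1/(J + (-7/4 + 12))) - 3)/3 = -((J + 1/(J + 41/4)) - 3)/3 = -((J + 1/(41/4 + J)) - 3)/3 = -(-3 + J + 1/(41/4 + J))/3 = 1 - J/3 - 1/(3*(41/4 + J)))
O(19, w*(-1) + 3)*(6 + 5*(-8 + 2)) = ((119 - 29*19 - 4*19**2)/(3*(41 + 4*19)))*(6 + 5*(-8 + 2)) = ((119 - 551 - 4*361)/(3*(41 + 76)))*(6 + 5*(-6)) = ((1/3)*(119 - 551 - 1444)/117)*(6 - 30) = ((1/3)*(1/117)*(-1876))*(-24) = -1876/351*(-24) = 15008/117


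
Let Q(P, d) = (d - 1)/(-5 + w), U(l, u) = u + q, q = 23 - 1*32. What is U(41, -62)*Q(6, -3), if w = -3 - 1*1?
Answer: -284/9 ≈ -31.556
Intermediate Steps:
w = -4 (w = -3 - 1 = -4)
q = -9 (q = 23 - 32 = -9)
U(l, u) = -9 + u (U(l, u) = u - 9 = -9 + u)
Q(P, d) = 1/9 - d/9 (Q(P, d) = (d - 1)/(-5 - 4) = (-1 + d)/(-9) = (-1 + d)*(-1/9) = 1/9 - d/9)
U(41, -62)*Q(6, -3) = (-9 - 62)*(1/9 - 1/9*(-3)) = -71*(1/9 + 1/3) = -71*4/9 = -284/9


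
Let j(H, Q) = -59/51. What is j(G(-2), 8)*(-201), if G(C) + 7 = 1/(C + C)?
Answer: 3953/17 ≈ 232.53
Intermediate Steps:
G(C) = -7 + 1/(2*C) (G(C) = -7 + 1/(C + C) = -7 + 1/(2*C))
j(H, Q) = -59/51 (j(H, Q) = -59*1/51 = -59/51)
j(G(-2), 8)*(-201) = -59/51*(-201) = 3953/17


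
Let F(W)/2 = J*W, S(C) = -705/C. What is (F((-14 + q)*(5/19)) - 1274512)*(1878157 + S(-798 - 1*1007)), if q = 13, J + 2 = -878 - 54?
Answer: -16412289754257384/6859 ≈ -2.3928e+12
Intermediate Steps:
J = -934 (J = -2 + (-878 - 54) = -2 - 932 = -934)
F(W) = -1868*W (F(W) = 2*(-934*W) = -1868*W)
(F((-14 + q)*(5/19)) - 1274512)*(1878157 + S(-798 - 1*1007)) = (-1868*(-14 + 13)*5/19 - 1274512)*(1878157 - 705/(-798 - 1*1007)) = (-(-1868)*5*(1/19) - 1274512)*(1878157 - 705/(-798 - 1007)) = (-(-1868)*5/19 - 1274512)*(1878157 - 705/(-1805)) = (-1868*(-5/19) - 1274512)*(1878157 - 705*(-1/1805)) = (9340/19 - 1274512)*(1878157 + 141/361) = -24206388/19*678014818/361 = -16412289754257384/6859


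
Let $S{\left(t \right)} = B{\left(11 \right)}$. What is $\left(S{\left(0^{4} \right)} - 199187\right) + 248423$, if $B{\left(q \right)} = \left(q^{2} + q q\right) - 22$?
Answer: $49456$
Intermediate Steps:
$B{\left(q \right)} = -22 + 2 q^{2}$ ($B{\left(q \right)} = \left(q^{2} + q^{2}\right) - 22 = 2 q^{2} - 22 = -22 + 2 q^{2}$)
$S{\left(t \right)} = 220$ ($S{\left(t \right)} = -22 + 2 \cdot 11^{2} = -22 + 2 \cdot 121 = -22 + 242 = 220$)
$\left(S{\left(0^{4} \right)} - 199187\right) + 248423 = \left(220 - 199187\right) + 248423 = -198967 + 248423 = 49456$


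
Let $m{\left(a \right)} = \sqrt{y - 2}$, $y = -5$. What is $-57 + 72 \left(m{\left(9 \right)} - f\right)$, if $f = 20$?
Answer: $-1497 + 72 i \sqrt{7} \approx -1497.0 + 190.49 i$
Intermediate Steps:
$m{\left(a \right)} = i \sqrt{7}$ ($m{\left(a \right)} = \sqrt{-5 - 2} = \sqrt{-7} = i \sqrt{7}$)
$-57 + 72 \left(m{\left(9 \right)} - f\right) = -57 + 72 \left(i \sqrt{7} - 20\right) = -57 + 72 \left(-20 + i \sqrt{7}\right) = -57 - \left(1440 - 72 i \sqrt{7}\right) = -1497 + 72 i \sqrt{7}$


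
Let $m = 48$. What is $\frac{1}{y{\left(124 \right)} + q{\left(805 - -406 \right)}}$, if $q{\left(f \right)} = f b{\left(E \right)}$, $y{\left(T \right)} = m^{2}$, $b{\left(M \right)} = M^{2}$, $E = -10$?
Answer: $\frac{1}{123404} \approx 8.1035 \cdot 10^{-6}$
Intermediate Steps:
$y{\left(T \right)} = 2304$ ($y{\left(T \right)} = 48^{2} = 2304$)
$q{\left(f \right)} = 100 f$ ($q{\left(f \right)} = f \left(-10\right)^{2} = f 100 = 100 f$)
$\frac{1}{y{\left(124 \right)} + q{\left(805 - -406 \right)}} = \frac{1}{2304 + 100 \left(805 - -406\right)} = \frac{1}{2304 + 100 \left(805 + 406\right)} = \frac{1}{2304 + 100 \cdot 1211} = \frac{1}{2304 + 121100} = \frac{1}{123404}$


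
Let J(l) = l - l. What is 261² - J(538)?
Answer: 68121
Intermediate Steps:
J(l) = 0
261² - J(538) = 261² - 1*0 = 68121 + 0 = 68121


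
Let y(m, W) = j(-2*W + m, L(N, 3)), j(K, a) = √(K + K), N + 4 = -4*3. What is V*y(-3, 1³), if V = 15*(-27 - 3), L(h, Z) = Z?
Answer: -450*I*√10 ≈ -1423.0*I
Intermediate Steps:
N = -16 (N = -4 - 4*3 = -4 - 12 = -16)
j(K, a) = √2*√K (j(K, a) = √(2*K) = √2*√K)
y(m, W) = √2*√(m - 2*W) (y(m, W) = √2*√(-2*W + m) = √2*√(m - 2*W))
V = -450 (V = 15*(-30) = -450)
V*y(-3, 1³) = -450*√(-4*1³ + 2*(-3)) = -450*√(-4*1 - 6) = -450*√(-4 - 6) = -450*I*√10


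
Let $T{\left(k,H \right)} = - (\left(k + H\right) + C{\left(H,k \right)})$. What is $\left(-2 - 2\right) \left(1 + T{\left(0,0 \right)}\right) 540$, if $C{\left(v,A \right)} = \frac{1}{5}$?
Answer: $-1728$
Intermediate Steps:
$C{\left(v,A \right)} = \frac{1}{5}$
$T{\left(k,H \right)} = - \frac{1}{5} - H - k$ ($T{\left(k,H \right)} = - (\left(k + H\right) + \frac{1}{5}) = - (\left(H + k\right) + \frac{1}{5}) = - (\frac{1}{5} + H + k) = - \frac{1}{5} - H - k$)
$\left(-2 - 2\right) \left(1 + T{\left(0,0 \right)}\right) 540 = \left(-2 - 2\right) \left(1 - \frac{1}{5}\right) 540 = \left(-2 - 2\right) \left(1 + \left(- \frac{1}{5} + 0 + 0\right)\right) 540 = - 4 \left(1 - \frac{1}{5}\right) 540 = \left(-4\right) \frac{4}{5} \cdot 540 = \left(- \frac{16}{5}\right) 540 = -1728$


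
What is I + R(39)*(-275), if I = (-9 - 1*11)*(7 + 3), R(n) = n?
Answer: -10925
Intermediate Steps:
I = -200 (I = (-9 - 11)*10 = -20*10 = -200)
I + R(39)*(-275) = -200 + 39*(-275) = -200 - 10725 = -10925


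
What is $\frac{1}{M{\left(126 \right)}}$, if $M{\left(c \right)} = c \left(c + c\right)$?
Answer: $\frac{1}{31752} \approx 3.1494 \cdot 10^{-5}$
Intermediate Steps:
$M{\left(c \right)} = 2 c^{2}$ ($M{\left(c \right)} = c 2 c = 2 c^{2}$)
$\frac{1}{M{\left(126 \right)}} = \frac{1}{2 \cdot 126^{2}} = \frac{1}{2 \cdot 15876} = \frac{1}{31752}$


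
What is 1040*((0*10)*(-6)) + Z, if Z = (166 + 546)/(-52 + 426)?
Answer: 356/187 ≈ 1.9037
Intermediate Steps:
Z = 356/187 (Z = 712/374 = 712*(1/374) = 356/187 ≈ 1.9037)
1040*((0*10)*(-6)) + Z = 1040*((0*10)*(-6)) + 356/187 = 1040*(0*(-6)) + 356/187 = 1040*0 + 356/187 = 0 + 356/187 = 356/187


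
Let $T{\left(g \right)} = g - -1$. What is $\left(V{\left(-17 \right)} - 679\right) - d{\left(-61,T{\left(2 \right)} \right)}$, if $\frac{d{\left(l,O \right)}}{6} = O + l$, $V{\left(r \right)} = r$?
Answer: $-348$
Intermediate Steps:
$T{\left(g \right)} = 1 + g$ ($T{\left(g \right)} = g + 1 = 1 + g$)
$d{\left(l,O \right)} = 6 O + 6 l$ ($d{\left(l,O \right)} = 6 \left(O + l\right) = 6 O + 6 l$)
$\left(V{\left(-17 \right)} - 679\right) - d{\left(-61,T{\left(2 \right)} \right)} = \left(-17 - 679\right) - \left(6 \left(1 + 2\right) + 6 \left(-61\right)\right) = \left(-17 - 679\right) - \left(6 \cdot 3 - 366\right) = -696 - \left(18 - 366\right) = -696 - -348 = -696 + 348 = -348$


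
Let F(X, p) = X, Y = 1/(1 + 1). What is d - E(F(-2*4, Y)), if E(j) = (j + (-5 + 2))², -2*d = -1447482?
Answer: 723620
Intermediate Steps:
d = 723741 (d = -½*(-1447482) = 723741)
Y = ½ (Y = 1/2 = ½ ≈ 0.50000)
E(j) = (-3 + j)² (E(j) = (j - 3)² = (-3 + j)²)
d - E(F(-2*4, Y)) = 723741 - (-3 - 2*4)² = 723741 - (-3 - 8)² = 723741 - 1*(-11)² = 723741 - 1*121 = 723741 - 121 = 723620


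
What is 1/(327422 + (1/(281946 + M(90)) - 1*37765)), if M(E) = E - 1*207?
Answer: 281829/81633742654 ≈ 3.4524e-6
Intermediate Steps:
M(E) = -207 + E (M(E) = E - 207 = -207 + E)
1/(327422 + (1/(281946 + M(90)) - 1*37765)) = 1/(327422 + (1/(281946 + (-207 + 90)) - 1*37765)) = 1/(327422 + (1/(281946 - 117) - 37765)) = 1/(327422 + (1/281829 - 37765)) = 1/(327422 - 10643272184/281829) = 1/(81633742654/281829) = 281829/81633742654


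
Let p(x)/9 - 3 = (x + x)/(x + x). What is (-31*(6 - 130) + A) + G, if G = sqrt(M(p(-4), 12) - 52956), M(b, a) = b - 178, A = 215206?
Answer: 219050 + I*sqrt(53098) ≈ 2.1905e+5 + 230.43*I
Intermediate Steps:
p(x) = 36 (p(x) = 27 + 9*((x + x)/(x + x)) = 27 + 9*((2*x)/((2*x))) = 27 + 9*((2*x)*(1/(2*x))) = 27 + 9*1 = 27 + 9 = 36)
M(b, a) = -178 + b
G = I*sqrt(53098) (G = sqrt((-178 + 36) - 52956) = sqrt(-142 - 52956) = sqrt(-53098) = I*sqrt(53098) ≈ 230.43*I)
(-31*(6 - 130) + A) + G = (-31*(6 - 130) + 215206) + I*sqrt(53098) = (-31*(-124) + 215206) + I*sqrt(53098) = (3844 + 215206) + I*sqrt(53098) = 219050 + I*sqrt(53098)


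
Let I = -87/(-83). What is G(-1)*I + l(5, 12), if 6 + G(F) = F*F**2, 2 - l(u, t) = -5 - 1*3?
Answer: 221/83 ≈ 2.6627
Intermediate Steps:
I = 87/83 (I = -87*(-1/83) = 87/83 ≈ 1.0482)
l(u, t) = 10 (l(u, t) = 2 - (-5 - 1*3) = 2 - (-5 - 3) = 2 - 1*(-8) = 2 + 8 = 10)
G(F) = -6 + F**3 (G(F) = -6 + F*F**2 = -6 + F**3)
G(-1)*I + l(5, 12) = (-6 + (-1)**3)*(87/83) + 10 = (-6 - 1)*(87/83) + 10 = -7*87/83 + 10 = -609/83 + 10 = 221/83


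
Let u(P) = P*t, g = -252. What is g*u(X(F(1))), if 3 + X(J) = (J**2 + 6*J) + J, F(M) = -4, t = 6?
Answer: 22680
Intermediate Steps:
X(J) = -3 + J**2 + 7*J (X(J) = -3 + ((J**2 + 6*J) + J) = -3 + (J**2 + 7*J) = -3 + J**2 + 7*J)
u(P) = 6*P (u(P) = P*6 = 6*P)
g*u(X(F(1))) = -1512*(-3 + (-4)**2 + 7*(-4)) = -1512*(-3 + 16 - 28) = -1512*(-15) = -252*(-90) = 22680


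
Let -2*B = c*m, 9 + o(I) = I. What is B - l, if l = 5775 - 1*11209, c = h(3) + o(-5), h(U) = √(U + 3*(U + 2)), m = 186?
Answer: 6736 - 279*√2 ≈ 6341.4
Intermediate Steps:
o(I) = -9 + I
h(U) = √(6 + 4*U) (h(U) = √(U + 3*(2 + U)) = √(U + (6 + 3*U)) = √(6 + 4*U))
c = -14 + 3*√2 (c = √(6 + 4*3) + (-9 - 5) = √(6 + 12) - 14 = √18 - 14 = 3*√2 - 14 = -14 + 3*√2 ≈ -9.7574)
l = -5434 (l = 5775 - 11209 = -5434)
B = 1302 - 279*√2 (B = -(-14 + 3*√2)*186/2 = -(-2604 + 558*√2)/2 = 1302 - 279*√2 ≈ 907.43)
B - l = (1302 - 279*√2) - 1*(-5434) = (1302 - 279*√2) + 5434 = 6736 - 279*√2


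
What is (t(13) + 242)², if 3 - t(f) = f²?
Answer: 5776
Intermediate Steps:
t(f) = 3 - f²
(t(13) + 242)² = ((3 - 1*13²) + 242)² = ((3 - 1*169) + 242)² = ((3 - 169) + 242)² = (-166 + 242)² = 76² = 5776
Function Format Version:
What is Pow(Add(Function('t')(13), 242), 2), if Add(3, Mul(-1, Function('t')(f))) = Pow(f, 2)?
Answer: 5776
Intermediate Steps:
Function('t')(f) = Add(3, Mul(-1, Pow(f, 2)))
Pow(Add(Function('t')(13), 242), 2) = Pow(Add(Add(3, Mul(-1, Pow(13, 2))), 242), 2) = Pow(Add(Add(3, Mul(-1, 169)), 242), 2) = Pow(Add(Add(3, -169), 242), 2) = Pow(Add(-166, 242), 2) = Pow(76, 2) = 5776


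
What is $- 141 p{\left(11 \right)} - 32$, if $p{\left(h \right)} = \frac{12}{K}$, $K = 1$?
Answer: $-1724$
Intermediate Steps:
$p{\left(h \right)} = 12$ ($p{\left(h \right)} = \frac{12}{1} = 12 \cdot 1 = 12$)
$- 141 p{\left(11 \right)} - 32 = \left(-141\right) 12 - 32 = -1692 - 32 = -1724$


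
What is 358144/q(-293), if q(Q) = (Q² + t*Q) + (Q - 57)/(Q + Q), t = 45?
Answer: 104936192/21290727 ≈ 4.9287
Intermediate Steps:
q(Q) = Q² + 45*Q + (-57 + Q)/(2*Q) (q(Q) = (Q² + 45*Q) + (Q - 57)/(Q + Q) = (Q² + 45*Q) + (-57 + Q)/((2*Q)) = (Q² + 45*Q) + (-57 + Q)*(1/(2*Q)) = (Q² + 45*Q) + (-57 + Q)/(2*Q) = Q² + 45*Q + (-57 + Q)/(2*Q))
358144/q(-293) = 358144/(½ + (-293)² + 45*(-293) - 57/2/(-293)) = 358144/(½ + 85849 - 13185 - 57/2*(-1/293)) = 358144/(½ + 85849 - 13185 + 57/586) = 358144/(21290727/293) = 358144*(293/21290727) = 104936192/21290727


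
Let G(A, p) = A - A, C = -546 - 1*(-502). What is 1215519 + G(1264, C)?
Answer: 1215519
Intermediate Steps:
C = -44 (C = -546 + 502 = -44)
G(A, p) = 0
1215519 + G(1264, C) = 1215519 + 0 = 1215519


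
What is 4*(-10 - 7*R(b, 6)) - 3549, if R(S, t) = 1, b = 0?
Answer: -3617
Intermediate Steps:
4*(-10 - 7*R(b, 6)) - 3549 = 4*(-10 - 7*1) - 3549 = 4*(-10 - 7) - 3549 = 4*(-17) - 3549 = -68 - 3549 = -3617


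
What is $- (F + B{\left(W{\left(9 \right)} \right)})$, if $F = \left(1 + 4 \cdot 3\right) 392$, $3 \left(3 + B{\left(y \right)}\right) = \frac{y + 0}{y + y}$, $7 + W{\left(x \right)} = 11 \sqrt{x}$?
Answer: $- \frac{30559}{6} \approx -5093.2$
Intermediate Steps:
$W{\left(x \right)} = -7 + 11 \sqrt{x}$
$B{\left(y \right)} = - \frac{17}{6}$ ($B{\left(y \right)} = -3 + \frac{\left(y + 0\right) \frac{1}{y + y}}{3} = -3 + \frac{y \frac{1}{2 y}}{3} = -3 + \frac{1}{3} \cdot \frac{1}{2} = -3 + \frac{1}{6} = - \frac{17}{6}$)
$F = 5096$ ($F = \left(1 + 12\right) 392 = 13 \cdot 392 = 5096$)
$- (F + B{\left(W{\left(9 \right)} \right)}) = - (5096 - \frac{17}{6}) = \left(-1\right) \frac{30559}{6} = - \frac{30559}{6}$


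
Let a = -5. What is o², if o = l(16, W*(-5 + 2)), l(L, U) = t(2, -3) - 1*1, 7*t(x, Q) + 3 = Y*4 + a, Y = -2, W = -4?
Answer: 529/49 ≈ 10.796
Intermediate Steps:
t(x, Q) = -16/7 (t(x, Q) = -3/7 + (-2*4 - 5)/7 = -3/7 + (-8 - 5)/7 = -3/7 + (⅐)*(-13) = -3/7 - 13/7 = -16/7)
l(L, U) = -23/7 (l(L, U) = -16/7 - 1*1 = -16/7 - 1 = -23/7)
o = -23/7 ≈ -3.2857
o² = (-23/7)² = 529/49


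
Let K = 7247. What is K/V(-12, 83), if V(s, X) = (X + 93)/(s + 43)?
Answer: 224657/176 ≈ 1276.5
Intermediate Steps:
V(s, X) = (93 + X)/(43 + s)
K/V(-12, 83) = 7247/(((93 + 83)/(43 - 12))) = 7247/((176/31)) = 7247/(((1/31)*176)) = 7247/(176/31) = 7247*(31/176) = 224657/176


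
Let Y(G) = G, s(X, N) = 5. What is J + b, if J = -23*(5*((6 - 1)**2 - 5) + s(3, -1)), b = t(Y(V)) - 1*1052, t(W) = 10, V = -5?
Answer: -3457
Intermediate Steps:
b = -1042 (b = 10 - 1*1052 = 10 - 1052 = -1042)
J = -2415 (J = -23*(5*((6 - 1)**2 - 5) + 5) = -23*(5*(5**2 - 5) + 5) = -23*(5*(25 - 5) + 5) = -23*(5*20 + 5) = -23*(100 + 5) = -23*105 = -2415)
J + b = -2415 - 1042 = -3457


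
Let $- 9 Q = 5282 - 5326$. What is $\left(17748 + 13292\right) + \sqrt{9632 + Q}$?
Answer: $31040 + \frac{2 \sqrt{21683}}{3} \approx 31138.0$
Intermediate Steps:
$Q = \frac{44}{9}$ ($Q = - \frac{5282 - 5326}{9} = \left(- \frac{1}{9}\right) \left(-44\right) = \frac{44}{9} \approx 4.8889$)
$\left(17748 + 13292\right) + \sqrt{9632 + Q} = \left(17748 + 13292\right) + \sqrt{9632 + \frac{44}{9}} = 31040 + \sqrt{\frac{86732}{9}} = 31040 + \frac{2 \sqrt{21683}}{3}$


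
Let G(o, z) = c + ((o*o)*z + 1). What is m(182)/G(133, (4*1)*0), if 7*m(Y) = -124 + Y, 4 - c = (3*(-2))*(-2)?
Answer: -58/49 ≈ -1.1837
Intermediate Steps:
c = -8 (c = 4 - 3*(-2)*(-2) = 4 - (-6)*(-2) = 4 - 1*12 = 4 - 12 = -8)
m(Y) = -124/7 + Y/7 (m(Y) = (-124 + Y)/7 = -124/7 + Y/7)
G(o, z) = -7 + z*o**2 (G(o, z) = -8 + ((o*o)*z + 1) = -8 + (o**2*z + 1) = -8 + (z*o**2 + 1) = -8 + (1 + z*o**2) = -7 + z*o**2)
m(182)/G(133, (4*1)*0) = (-124/7 + (1/7)*182)/(-7 + ((4*1)*0)*133**2) = (-124/7 + 26)/(-7 + (4*0)*17689) = 58/(7*(-7 + 0*17689)) = 58/(7*(-7 + 0)) = (58/7)/(-7) = (58/7)*(-1/7) = -58/49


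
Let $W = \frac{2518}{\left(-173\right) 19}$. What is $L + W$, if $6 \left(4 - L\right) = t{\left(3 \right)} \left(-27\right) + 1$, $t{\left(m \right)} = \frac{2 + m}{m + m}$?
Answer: $\frac{268901}{39444} \approx 6.8173$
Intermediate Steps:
$t{\left(m \right)} = \frac{2 + m}{2 m}$
$W = - \frac{2518}{3287}$ ($W = \frac{2518}{-3287} = 2518 \left(- \frac{1}{3287}\right) = - \frac{2518}{3287} \approx -0.76605$)
$L = \frac{91}{12}$ ($L = 4 - \frac{\frac{2 + 3}{2 \cdot 3} \left(-27\right) + 1}{6} = 4 - \frac{\frac{1}{2} \cdot \frac{1}{3} \cdot 5 \left(-27\right) + 1}{6} = 4 - \frac{\frac{5}{6} \left(-27\right) + 1}{6} = 4 - \frac{- \frac{45}{2} + 1}{6} = 4 - - \frac{43}{12} = 4 + \frac{43}{12} = \frac{91}{12} \approx 7.5833$)
$L + W = \frac{91}{12} - \frac{2518}{3287} = \frac{268901}{39444}$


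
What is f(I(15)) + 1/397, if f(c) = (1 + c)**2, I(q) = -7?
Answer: 14293/397 ≈ 36.003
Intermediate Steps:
f(I(15)) + 1/397 = (1 - 7)**2 + 1/397 = (-6)**2 + 1/397 = 36 + 1/397 = 14293/397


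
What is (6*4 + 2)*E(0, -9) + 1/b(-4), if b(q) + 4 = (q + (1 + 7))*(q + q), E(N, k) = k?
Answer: -8425/36 ≈ -234.03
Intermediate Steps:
b(q) = -4 + 2*q*(8 + q) (b(q) = -4 + (q + (1 + 7))*(q + q) = -4 + (q + 8)*(2*q) = -4 + (8 + q)*(2*q) = -4 + 2*q*(8 + q))
(6*4 + 2)*E(0, -9) + 1/b(-4) = (6*4 + 2)*(-9) + 1/(-4 + 2*(-4)² + 16*(-4)) = (24 + 2)*(-9) + 1/(-4 + 2*16 - 64) = 26*(-9) + 1/(-4 + 32 - 64) = -234 + 1/(-36) = -234 - 1/36 = -8425/36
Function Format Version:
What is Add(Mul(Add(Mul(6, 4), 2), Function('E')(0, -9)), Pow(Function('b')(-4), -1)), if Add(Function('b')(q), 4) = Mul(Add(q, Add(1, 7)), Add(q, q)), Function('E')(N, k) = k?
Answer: Rational(-8425, 36) ≈ -234.03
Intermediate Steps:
Function('b')(q) = Add(-4, Mul(2, q, Add(8, q))) (Function('b')(q) = Add(-4, Mul(Add(q, Add(1, 7)), Add(q, q))) = Add(-4, Mul(Add(q, 8), Mul(2, q))) = Add(-4, Mul(Add(8, q), Mul(2, q))) = Add(-4, Mul(2, q, Add(8, q))))
Add(Mul(Add(Mul(6, 4), 2), Function('E')(0, -9)), Pow(Function('b')(-4), -1)) = Add(Mul(Add(Mul(6, 4), 2), -9), Pow(Add(-4, Mul(2, Pow(-4, 2)), Mul(16, -4)), -1)) = Add(Mul(Add(24, 2), -9), Pow(Add(-4, Mul(2, 16), -64), -1)) = Add(Mul(26, -9), Pow(Add(-4, 32, -64), -1)) = Add(-234, Pow(-36, -1)) = Add(-234, Rational(-1, 36)) = Rational(-8425, 36)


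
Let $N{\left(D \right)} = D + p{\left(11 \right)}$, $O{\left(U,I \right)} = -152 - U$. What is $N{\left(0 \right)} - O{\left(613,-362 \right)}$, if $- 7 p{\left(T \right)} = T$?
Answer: $\frac{5344}{7} \approx 763.43$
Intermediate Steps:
$p{\left(T \right)} = - \frac{T}{7}$
$N{\left(D \right)} = - \frac{11}{7} + D$ ($N{\left(D \right)} = D - \frac{11}{7} = - \frac{11}{7} + D$)
$N{\left(0 \right)} - O{\left(613,-362 \right)} = \left(- \frac{11}{7} + 0\right) - \left(-152 - 613\right) = - \frac{11}{7} - \left(-152 - 613\right) = - \frac{11}{7} - -765 = - \frac{11}{7} + 765 = \frac{5344}{7}$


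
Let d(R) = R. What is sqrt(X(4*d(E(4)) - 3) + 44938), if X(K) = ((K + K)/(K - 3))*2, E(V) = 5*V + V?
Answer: 2*sqrt(2527995)/15 ≈ 212.00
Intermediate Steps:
E(V) = 6*V
X(K) = 4*K/(-3 + K) (X(K) = ((2*K)/(-3 + K))*2 = (2*K/(-3 + K))*2 = 4*K/(-3 + K))
sqrt(X(4*d(E(4)) - 3) + 44938) = sqrt(4*(4*(6*4) - 3)/(-3 + (4*(6*4) - 3)) + 44938) = sqrt(4*(4*24 - 3)/(-3 + (4*24 - 3)) + 44938) = sqrt(4*(96 - 3)/(-3 + (96 - 3)) + 44938) = sqrt(4*93/(-3 + 93) + 44938) = sqrt(4*93/90 + 44938) = sqrt(4*93*(1/90) + 44938) = sqrt(62/15 + 44938) = sqrt(674132/15) = 2*sqrt(2527995)/15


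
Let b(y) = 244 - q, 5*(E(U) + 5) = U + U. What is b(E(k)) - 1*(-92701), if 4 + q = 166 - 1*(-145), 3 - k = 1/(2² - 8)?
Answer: 92638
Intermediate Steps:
k = 13/4 (k = 3 - 1/(2² - 8) = 3 - 1/(4 - 8) = 3 - 1/(-4) = 3 - 1*(-¼) = 3 + ¼ = 13/4 ≈ 3.2500)
q = 307 (q = -4 + (166 - 1*(-145)) = -4 + (166 + 145) = -4 + 311 = 307)
E(U) = -5 + 2*U/5 (E(U) = -5 + (U + U)/5 = -5 + (2*U)/5 = -5 + 2*U/5)
b(y) = -63 (b(y) = 244 - 1*307 = 244 - 307 = -63)
b(E(k)) - 1*(-92701) = -63 - 1*(-92701) = -63 + 92701 = 92638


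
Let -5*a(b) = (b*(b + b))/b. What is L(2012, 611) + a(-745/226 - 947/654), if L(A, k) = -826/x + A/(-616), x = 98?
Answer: -278747351/28452270 ≈ -9.7970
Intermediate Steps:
L(A, k) = -59/7 - A/616 (L(A, k) = -826/98 + A/(-616) = -826*1/98 + A*(-1/616) = -59/7 - A/616)
a(b) = -2*b/5 (a(b) = -b*(b + b)/(5*b) = -b*(2*b)/(5*b) = -2*b**2/(5*b) = -2*b/5)
L(2012, 611) + a(-745/226 - 947/654) = (-59/7 - 1/616*2012) - 2*(-745/226 - 947/654)/5 = (-59/7 - 503/154) - 2*(-745*1/226 - 947*1/654)/5 = -1801/154 - 2*(-745/226 - 947/654)/5 = -1801/154 - 2/5*(-175313/36951) = -1801/154 + 350626/184755 = -278747351/28452270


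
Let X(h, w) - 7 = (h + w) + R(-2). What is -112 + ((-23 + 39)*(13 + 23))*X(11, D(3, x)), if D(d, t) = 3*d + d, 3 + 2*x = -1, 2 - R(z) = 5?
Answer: 15440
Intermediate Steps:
R(z) = -3 (R(z) = 2 - 1*5 = 2 - 5 = -3)
x = -2 (x = -3/2 + (½)*(-1) = -3/2 - ½ = -2)
D(d, t) = 4*d
X(h, w) = 4 + h + w (X(h, w) = 7 + ((h + w) - 3) = 7 + (-3 + h + w) = 4 + h + w)
-112 + ((-23 + 39)*(13 + 23))*X(11, D(3, x)) = -112 + ((-23 + 39)*(13 + 23))*(4 + 11 + 4*3) = -112 + (16*36)*(4 + 11 + 12) = -112 + 576*27 = -112 + 15552 = 15440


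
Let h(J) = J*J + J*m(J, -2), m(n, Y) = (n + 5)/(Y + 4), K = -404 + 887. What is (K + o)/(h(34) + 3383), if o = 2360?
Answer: 2843/5202 ≈ 0.54652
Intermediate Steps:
K = 483
m(n, Y) = (5 + n)/(4 + Y)
h(J) = J**2 + J*(5/2 + J/2) (h(J) = J*J + J*((5 + J)/(4 - 2)) = J**2 + J*((5 + J)/2) = J**2 + J*(5/2 + J/2))
(K + o)/(h(34) + 3383) = (483 + 2360)/((1/2)*34*(5 + 3*34) + 3383) = 2843/((1/2)*34*(5 + 102) + 3383) = 2843/((1/2)*34*107 + 3383) = 2843/(1819 + 3383) = 2843/5202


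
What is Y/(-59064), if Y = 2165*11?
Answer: -23815/59064 ≈ -0.40321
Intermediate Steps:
Y = 23815
Y/(-59064) = 23815/(-59064) = 23815*(-1/59064) = -23815/59064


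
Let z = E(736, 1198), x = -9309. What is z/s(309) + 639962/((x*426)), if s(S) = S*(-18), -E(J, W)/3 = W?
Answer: 33003148/68076717 ≈ 0.48479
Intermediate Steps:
E(J, W) = -3*W
z = -3594 (z = -3*1198 = -3594)
s(S) = -18*S
z/s(309) + 639962/((x*426)) = -3594/((-18*309)) + 639962/((-9309*426)) = -3594/(-5562) + 639962/(-3965634) = -3594*(-1/5562) + 639962*(-1/3965634) = 599/927 - 319981/1982817 = 33003148/68076717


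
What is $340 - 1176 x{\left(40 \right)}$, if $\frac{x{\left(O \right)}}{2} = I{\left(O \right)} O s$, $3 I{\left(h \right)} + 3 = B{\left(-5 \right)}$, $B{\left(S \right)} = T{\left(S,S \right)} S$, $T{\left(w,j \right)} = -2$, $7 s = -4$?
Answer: $125780$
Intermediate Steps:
$s = - \frac{4}{7}$ ($s = \frac{1}{7} \left(-4\right) = - \frac{4}{7} \approx -0.57143$)
$B{\left(S \right)} = - 2 S$
$I{\left(h \right)} = \frac{7}{3}$ ($I{\left(h \right)} = -1 + \frac{\left(-2\right) \left(-5\right)}{3} = -1 + \frac{1}{3} \cdot 10 = -1 + \frac{10}{3} = \frac{7}{3}$)
$x{\left(O \right)} = - \frac{8 O}{3}$ ($x{\left(O \right)} = 2 \frac{7 O}{3} \left(- \frac{4}{7}\right) = 2 \left(- \frac{4 O}{3}\right) = - \frac{8 O}{3}$)
$340 - 1176 x{\left(40 \right)} = 340 - 1176 \left(\left(- \frac{8}{3}\right) 40\right) = 340 - -125440 = 340 + 125440 = 125780$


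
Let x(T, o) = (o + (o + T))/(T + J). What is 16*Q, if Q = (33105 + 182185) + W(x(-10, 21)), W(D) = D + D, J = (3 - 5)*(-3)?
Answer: 3444384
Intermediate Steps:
J = 6 (J = -2*(-3) = 6)
x(T, o) = (T + 2*o)/(6 + T) (x(T, o) = (o + (o + T))/(T + 6) = (o + (T + o))/(6 + T) = (T + 2*o)/(6 + T))
W(D) = 2*D
Q = 215274 (Q = (33105 + 182185) + 2*((-10 + 2*21)/(6 - 10)) = 215290 + 2*((-10 + 42)/(-4)) = 215290 + 2*(-1/4*32) = 215290 + 2*(-8) = 215290 - 16 = 215274)
16*Q = 16*215274 = 3444384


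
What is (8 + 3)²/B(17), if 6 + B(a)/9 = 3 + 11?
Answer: 121/72 ≈ 1.6806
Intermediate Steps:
B(a) = 72 (B(a) = -54 + 9*(3 + 11) = -54 + 9*14 = -54 + 126 = 72)
(8 + 3)²/B(17) = (8 + 3)²/72 = 11²*(1/72) = 121*(1/72) = 121/72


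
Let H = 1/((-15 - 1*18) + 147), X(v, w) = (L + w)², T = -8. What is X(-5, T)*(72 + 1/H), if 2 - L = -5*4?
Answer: 36456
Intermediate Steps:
L = 22 (L = 2 - (-5)*4 = 2 - 1*(-20) = 2 + 20 = 22)
X(v, w) = (22 + w)²
H = 1/114 (H = 1/((-15 - 18) + 147) = 1/(-33 + 147) = 1/114 ≈ 0.0087719)
X(-5, T)*(72 + 1/H) = (22 - 8)²*(72 + 1/(1/114)) = 14²*(72 + 114) = 196*186 = 36456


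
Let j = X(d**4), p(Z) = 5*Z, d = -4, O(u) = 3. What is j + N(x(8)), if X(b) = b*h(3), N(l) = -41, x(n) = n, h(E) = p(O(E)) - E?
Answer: 3031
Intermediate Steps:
h(E) = 15 - E (h(E) = 5*3 - E = 15 - E)
X(b) = 12*b (X(b) = b*(15 - 1*3) = b*(15 - 3) = b*12 = 12*b)
j = 3072 (j = 12*(-4)**4 = 12*256 = 3072)
j + N(x(8)) = 3072 - 41 = 3031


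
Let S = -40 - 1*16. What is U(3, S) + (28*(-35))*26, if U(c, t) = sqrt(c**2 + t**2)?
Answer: -25480 + sqrt(3145) ≈ -25424.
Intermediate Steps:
S = -56 (S = -40 - 16 = -56)
U(3, S) + (28*(-35))*26 = sqrt(3**2 + (-56)**2) + (28*(-35))*26 = sqrt(9 + 3136) - 980*26 = sqrt(3145) - 25480 = -25480 + sqrt(3145)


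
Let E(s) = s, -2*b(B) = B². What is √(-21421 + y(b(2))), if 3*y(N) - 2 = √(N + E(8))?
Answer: √(-192783 + 3*√6)/3 ≈ 146.35*I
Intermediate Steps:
b(B) = -B²/2
y(N) = ⅔ + √(8 + N)/3 (y(N) = ⅔ + √(N + 8)/3 = ⅔ + √(8 + N)/3)
√(-21421 + y(b(2))) = √(-21421 + (⅔ + √(8 - ½*2²)/3)) = √(-21421 + (⅔ + √(8 - ½*4)/3)) = √(-21421 + (⅔ + √(8 - 2)/3)) = √(-21421 + (⅔ + √6/3)) = √(-64261/3 + √6/3)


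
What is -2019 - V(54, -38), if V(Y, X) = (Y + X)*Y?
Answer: -2883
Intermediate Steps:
V(Y, X) = Y*(X + Y) (V(Y, X) = (X + Y)*Y = Y*(X + Y))
-2019 - V(54, -38) = -2019 - 54*(-38 + 54) = -2019 - 54*16 = -2019 - 1*864 = -2019 - 864 = -2883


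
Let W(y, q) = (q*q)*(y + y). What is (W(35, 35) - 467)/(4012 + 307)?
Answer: 85283/4319 ≈ 19.746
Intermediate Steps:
W(y, q) = 2*y*q² (W(y, q) = q²*(2*y) = 2*y*q²)
(W(35, 35) - 467)/(4012 + 307) = (2*35*35² - 467)/(4012 + 307) = (2*35*1225 - 467)/4319 = (85750 - 467)*(1/4319) = 85283*(1/4319) = 85283/4319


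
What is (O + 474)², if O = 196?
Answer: 448900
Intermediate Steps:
(O + 474)² = (196 + 474)² = 670² = 448900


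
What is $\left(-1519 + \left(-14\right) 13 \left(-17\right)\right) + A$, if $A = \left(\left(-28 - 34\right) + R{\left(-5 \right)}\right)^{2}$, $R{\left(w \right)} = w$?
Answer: $6064$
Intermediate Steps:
$A = 4489$ ($A = \left(\left(-28 - 34\right) - 5\right)^{2} = \left(-62 - 5\right)^{2} = \left(-67\right)^{2} = 4489$)
$\left(-1519 + \left(-14\right) 13 \left(-17\right)\right) + A = \left(-1519 + \left(-14\right) 13 \left(-17\right)\right) + 4489 = \left(-1519 - -3094\right) + 4489 = \left(-1519 + 3094\right) + 4489 = 1575 + 4489 = 6064$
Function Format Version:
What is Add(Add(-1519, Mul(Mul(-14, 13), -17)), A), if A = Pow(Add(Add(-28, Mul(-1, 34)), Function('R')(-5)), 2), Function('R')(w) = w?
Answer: 6064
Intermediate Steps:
A = 4489 (A = Pow(Add(Add(-28, Mul(-1, 34)), -5), 2) = Pow(Add(Add(-28, -34), -5), 2) = Pow(Add(-62, -5), 2) = Pow(-67, 2) = 4489)
Add(Add(-1519, Mul(Mul(-14, 13), -17)), A) = Add(Add(-1519, Mul(Mul(-14, 13), -17)), 4489) = Add(Add(-1519, Mul(-182, -17)), 4489) = Add(Add(-1519, 3094), 4489) = Add(1575, 4489) = 6064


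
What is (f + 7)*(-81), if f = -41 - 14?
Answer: 3888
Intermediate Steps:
f = -55
(f + 7)*(-81) = (-55 + 7)*(-81) = -48*(-81) = 3888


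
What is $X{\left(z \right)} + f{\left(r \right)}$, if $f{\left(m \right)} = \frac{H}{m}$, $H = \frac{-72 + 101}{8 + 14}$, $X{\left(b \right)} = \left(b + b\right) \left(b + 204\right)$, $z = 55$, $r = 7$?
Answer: $\frac{4387489}{154} \approx 28490.0$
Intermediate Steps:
$X{\left(b \right)} = 2 b \left(204 + b\right)$
$H = \frac{29}{22} \approx 1.3182$
$f{\left(m \right)} = \frac{29}{22 m}$
$X{\left(z \right)} + f{\left(r \right)} = 2 \cdot 55 \left(204 + 55\right) + \frac{29}{22 \cdot 7} = 2 \cdot 55 \cdot 259 + \frac{29}{22} \cdot \frac{1}{7} = 28490 + \frac{29}{154} = \frac{4387489}{154}$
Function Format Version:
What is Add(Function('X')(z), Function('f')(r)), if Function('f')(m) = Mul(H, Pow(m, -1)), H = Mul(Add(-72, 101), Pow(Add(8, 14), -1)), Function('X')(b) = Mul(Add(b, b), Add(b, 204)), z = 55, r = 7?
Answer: Rational(4387489, 154) ≈ 28490.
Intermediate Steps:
Function('X')(b) = Mul(2, b, Add(204, b)) (Function('X')(b) = Mul(Mul(2, b), Add(204, b)) = Mul(2, b, Add(204, b)))
H = Rational(29, 22) (H = Mul(29, Pow(22, -1)) = Mul(29, Rational(1, 22)) = Rational(29, 22) ≈ 1.3182)
Function('f')(m) = Mul(Rational(29, 22), Pow(m, -1))
Add(Function('X')(z), Function('f')(r)) = Add(Mul(2, 55, Add(204, 55)), Mul(Rational(29, 22), Pow(7, -1))) = Add(Mul(2, 55, 259), Mul(Rational(29, 22), Rational(1, 7))) = Add(28490, Rational(29, 154)) = Rational(4387489, 154)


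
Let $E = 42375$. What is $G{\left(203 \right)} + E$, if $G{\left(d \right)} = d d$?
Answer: $83584$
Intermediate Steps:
$G{\left(d \right)} = d^{2}$
$G{\left(203 \right)} + E = 203^{2} + 42375 = 41209 + 42375 = 83584$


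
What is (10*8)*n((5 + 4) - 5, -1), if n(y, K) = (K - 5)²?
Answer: 2880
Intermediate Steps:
n(y, K) = (-5 + K)²
(10*8)*n((5 + 4) - 5, -1) = (10*8)*(-5 - 1)² = 80*(-6)² = 80*36 = 2880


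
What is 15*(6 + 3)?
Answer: 135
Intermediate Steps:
15*(6 + 3) = 15*9 = 135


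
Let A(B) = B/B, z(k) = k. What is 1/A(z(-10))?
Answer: 1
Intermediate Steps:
A(B) = 1
1/A(z(-10)) = 1/1 = 1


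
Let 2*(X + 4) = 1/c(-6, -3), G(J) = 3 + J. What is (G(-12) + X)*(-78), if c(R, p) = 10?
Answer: 10101/10 ≈ 1010.1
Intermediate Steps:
X = -79/20 (X = -4 + (½)/10 = -4 + (½)*(⅒) = -4 + 1/20 = -79/20 ≈ -3.9500)
(G(-12) + X)*(-78) = ((3 - 12) - 79/20)*(-78) = (-9 - 79/20)*(-78) = -259/20*(-78) = 10101/10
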